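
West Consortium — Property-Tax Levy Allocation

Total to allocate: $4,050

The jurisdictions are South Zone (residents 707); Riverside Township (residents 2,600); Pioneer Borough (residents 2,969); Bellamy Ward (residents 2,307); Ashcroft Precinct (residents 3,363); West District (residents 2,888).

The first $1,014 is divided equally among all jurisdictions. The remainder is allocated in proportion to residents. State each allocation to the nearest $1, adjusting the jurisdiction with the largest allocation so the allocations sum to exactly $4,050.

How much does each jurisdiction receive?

South Zone: $314; Riverside Township: $701; Pioneer Borough: $777; Bellamy Ward: $641; Ashcroft Precinct: $857; West District: $760

Equal tier: $1,014 ÷ 6 = $169 apiece.
Remainder $3,036 by residents (total 14,834): South Zone 144.70 → $145; Riverside Township 532.13 → $532; Pioneer Borough 607.65 → $608; Bellamy Ward 472.16 → $472; Ashcroft Precinct 688.29 → $688; West District 591.07 → $591.
Totals: South Zone $169 + $145 = $314; Riverside Township $169 + $532 = $701; Pioneer Borough $169 + $608 = $777; Bellamy Ward $169 + $472 = $641; Ashcroft Precinct $169 + $688 = $857; West District $169 + $591 = $760.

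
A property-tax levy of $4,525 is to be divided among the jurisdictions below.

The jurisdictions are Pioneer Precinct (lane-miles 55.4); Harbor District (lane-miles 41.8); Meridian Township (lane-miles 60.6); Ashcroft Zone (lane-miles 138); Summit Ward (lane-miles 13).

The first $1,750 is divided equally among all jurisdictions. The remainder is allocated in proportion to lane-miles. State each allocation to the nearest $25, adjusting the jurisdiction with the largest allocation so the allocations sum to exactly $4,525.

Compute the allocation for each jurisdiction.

First tranche $1,750 split equally: $350 each.
Remainder $2,775 by lane-miles (total 308.8): Pioneer Precinct 497.85 → $500; Harbor District 375.63 → $375; Meridian Township 544.58 → $550; Ashcroft Zone 1,240.12 → $1,250; Summit Ward 116.82 → $125.
Rounding difference −$25 on remainder applied to Ashcroft Zone.
Totals: Pioneer Precinct $350 + $500 = $850; Harbor District $350 + $375 = $725; Meridian Township $350 + $550 = $900; Ashcroft Zone $350 + $1,225 = $1,575; Summit Ward $350 + $125 = $475.

Pioneer Precinct: $850; Harbor District: $725; Meridian Township: $900; Ashcroft Zone: $1,575; Summit Ward: $475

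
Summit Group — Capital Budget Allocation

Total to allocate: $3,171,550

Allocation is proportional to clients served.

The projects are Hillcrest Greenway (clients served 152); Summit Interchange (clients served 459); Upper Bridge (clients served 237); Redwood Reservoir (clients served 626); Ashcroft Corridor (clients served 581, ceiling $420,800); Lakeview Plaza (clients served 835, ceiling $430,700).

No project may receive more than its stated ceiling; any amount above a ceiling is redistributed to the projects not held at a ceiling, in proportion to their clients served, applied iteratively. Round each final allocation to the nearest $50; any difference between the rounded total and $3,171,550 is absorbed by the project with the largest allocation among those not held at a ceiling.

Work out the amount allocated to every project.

Sum of clients served: 2,890.
Pro-rata shares before constraints: Hillcrest Greenway 166,808.17; Summit Interchange 503,716.76; Upper Bridge 260,089.05; Redwood Reservoir 686,986.26; Ashcroft Corridor 637,602.27; Lakeview Plaza 916,347.49.
Held at cap: Ashcroft Corridor ($420,800), Lakeview Plaza ($430,700); balance $2,320,050 reallocated over remaining clients served 1,474.
Shares after redistribution: Hillcrest Greenway 239,245.32 → $239,250; Summit Interchange 722,457.90 → $722,450; Upper Bridge 373,033.82 → $373,050; Redwood Reservoir 985,312.96 → $985,300.

Hillcrest Greenway: $239,250; Summit Interchange: $722,450; Upper Bridge: $373,050; Redwood Reservoir: $985,300; Ashcroft Corridor: $420,800; Lakeview Plaza: $430,700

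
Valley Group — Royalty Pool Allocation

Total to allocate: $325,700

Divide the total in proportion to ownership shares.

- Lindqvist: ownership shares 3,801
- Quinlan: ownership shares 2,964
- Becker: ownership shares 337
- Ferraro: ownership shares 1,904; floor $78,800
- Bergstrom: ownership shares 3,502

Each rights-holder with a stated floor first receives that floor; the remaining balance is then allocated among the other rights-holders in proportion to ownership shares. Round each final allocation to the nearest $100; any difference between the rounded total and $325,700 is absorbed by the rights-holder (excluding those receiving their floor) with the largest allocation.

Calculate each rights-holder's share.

Lindqvist: $88,600 · Quinlan: $69,000 · Becker: $7,800 · Ferraro: $78,800 · Bergstrom: $81,500

Guaranteed amounts: Ferraro $78,800. Balance $246,900.
Balance split over remaining ownership shares 10,604: Lindqvist 88,501.22 → $88,500; Quinlan 69,012.79 → $69,000; Becker 7,846.60 → $7,800; Bergstrom 81,539.40 → $81,500.
Rounding difference +$100 applied to Lindqvist → $88,600.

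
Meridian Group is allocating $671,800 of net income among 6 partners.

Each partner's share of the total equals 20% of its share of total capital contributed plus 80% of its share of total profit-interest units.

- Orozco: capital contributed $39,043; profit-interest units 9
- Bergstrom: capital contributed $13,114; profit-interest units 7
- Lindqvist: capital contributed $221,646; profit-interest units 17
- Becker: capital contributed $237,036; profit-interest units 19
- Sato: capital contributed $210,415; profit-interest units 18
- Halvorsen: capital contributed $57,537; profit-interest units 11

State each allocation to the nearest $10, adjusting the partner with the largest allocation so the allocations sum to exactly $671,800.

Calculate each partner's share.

Capital contributed total 778,791; profit-interest units total 81.
Combined weights (20% capital contributed + 80% profit-interest units): Orozco 0.0989; Bergstrom 0.0725; Lindqvist 0.2248; Becker 0.2485; Sato 0.2318; Halvorsen 0.1234.
Pro-rata amounts: Orozco 66,451.40; Bergstrom 48,707.91; Lindqvist 151,035.26; Becker 166,960.53; Sato 155,732.71; Halvorsen 82,912.18.
Rounded to nearest $10: Orozco $66,450; Bergstrom $48,710; Lindqvist $151,040; Becker $166,960; Sato $155,730; Halvorsen $82,910. Sum = $671,800.
No rounding difference to absorb.

Orozco: $66,450 · Bergstrom: $48,710 · Lindqvist: $151,040 · Becker: $166,960 · Sato: $155,730 · Halvorsen: $82,910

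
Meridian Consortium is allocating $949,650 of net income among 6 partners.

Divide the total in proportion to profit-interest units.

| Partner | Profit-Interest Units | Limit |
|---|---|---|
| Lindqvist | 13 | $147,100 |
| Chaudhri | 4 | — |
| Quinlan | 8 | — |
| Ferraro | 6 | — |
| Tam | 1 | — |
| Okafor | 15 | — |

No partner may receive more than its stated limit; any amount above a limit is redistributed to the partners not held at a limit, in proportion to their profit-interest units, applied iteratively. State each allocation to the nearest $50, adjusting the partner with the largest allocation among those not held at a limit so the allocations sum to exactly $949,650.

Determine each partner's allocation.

Sum of profit-interest units: 47.
Proportional shares (ignoring caps): Lindqvist 262,669.15; Chaudhri 80,821.28; Quinlan 161,642.55; Ferraro 121,231.91; Tam 20,205.32; Okafor 303,079.79.
Capped: Lindqvist ($147,100); balance $802,550 reallocated over remaining profit-interest units 34.
Redistributed shares: Chaudhri 94,417.65 → $94,400; Quinlan 188,835.29 → $188,850; Ferraro 141,626.47 → $141,650; Tam 23,604.41 → $23,600; Okafor 354,066.18 → $354,050.

Lindqvist: $147,100 · Chaudhri: $94,400 · Quinlan: $188,850 · Ferraro: $141,650 · Tam: $23,600 · Okafor: $354,050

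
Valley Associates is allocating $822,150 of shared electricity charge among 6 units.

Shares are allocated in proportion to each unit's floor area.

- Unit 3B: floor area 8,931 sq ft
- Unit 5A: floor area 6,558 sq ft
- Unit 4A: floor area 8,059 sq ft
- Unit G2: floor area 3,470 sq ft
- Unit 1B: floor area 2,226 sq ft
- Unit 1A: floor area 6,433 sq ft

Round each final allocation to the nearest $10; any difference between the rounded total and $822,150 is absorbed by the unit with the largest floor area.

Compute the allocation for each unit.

Combined floor area = 35,677.
Raw shares: Unit 3B 8,931/35,677 × $822,150 = 205,808.27; Unit 5A 6,558/35,677 × $822,150 = 151,124.25; Unit 4A 8,059/35,677 × $822,150 = 185,713.68; Unit G2 3,470/35,677 × $822,150 = 79,963.58; Unit 1B 2,226/35,677 × $822,150 = 51,296.52; Unit 1A 6,433/35,677 × $822,150 = 148,243.71.
After rounding ($10): Unit 3B $205,810; Unit 5A $151,120; Unit 4A $185,710; Unit G2 $79,960; Unit 1B $51,300; Unit 1A $148,240. Sum = $822,140.
Difference $822,150 − $822,140 = +$10 applied to largest floor area (Unit 3B): Unit 3B becomes $205,820.

Unit 3B: $205,820; Unit 5A: $151,120; Unit 4A: $185,710; Unit G2: $79,960; Unit 1B: $51,300; Unit 1A: $148,240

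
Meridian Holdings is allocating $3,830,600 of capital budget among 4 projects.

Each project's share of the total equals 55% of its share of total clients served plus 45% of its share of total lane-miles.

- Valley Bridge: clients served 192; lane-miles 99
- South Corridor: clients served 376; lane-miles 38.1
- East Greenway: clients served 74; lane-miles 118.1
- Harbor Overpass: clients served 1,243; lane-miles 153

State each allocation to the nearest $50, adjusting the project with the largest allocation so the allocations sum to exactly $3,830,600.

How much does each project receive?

Valley Bridge: $632,650; South Corridor: $581,150; East Greenway: $581,450; Harbor Overpass: $2,035,350

Clients served total 1,885; lane-miles total 408.2.
Blended shares (55% clients served + 45% lane-miles): Valley Bridge 0.1652; South Corridor 0.1517; East Greenway 0.1518; Harbor Overpass 0.5313.
Raw shares: Valley Bridge 632,657.67; South Corridor 581,139.15; East Greenway 581,427.79; Harbor Overpass 2,035,375.39.
At nearest $50: Valley Bridge $632,650; South Corridor $581,150; East Greenway $581,450; Harbor Overpass $2,035,400. Sum = $3,830,650.
Difference $3,830,600 − $3,830,650 = −$50 applied to largest allocation (Harbor Overpass): Harbor Overpass becomes $2,035,350.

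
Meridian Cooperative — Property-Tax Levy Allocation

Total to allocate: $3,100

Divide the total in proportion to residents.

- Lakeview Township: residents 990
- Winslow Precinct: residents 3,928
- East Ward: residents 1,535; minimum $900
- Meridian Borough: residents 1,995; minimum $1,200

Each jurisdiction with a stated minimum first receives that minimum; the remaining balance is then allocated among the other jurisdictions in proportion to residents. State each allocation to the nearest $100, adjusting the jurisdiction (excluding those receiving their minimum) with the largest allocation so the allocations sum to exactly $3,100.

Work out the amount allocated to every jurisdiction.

Lakeview Township: $200 | Winslow Precinct: $800 | East Ward: $900 | Meridian Borough: $1,200

Minimums first: East Ward $900; Meridian Borough $1,200. Residual $1,000.
Residual split over remaining residents 4,918: Lakeview Township 201.30 → $200; Winslow Precinct 798.70 → $800.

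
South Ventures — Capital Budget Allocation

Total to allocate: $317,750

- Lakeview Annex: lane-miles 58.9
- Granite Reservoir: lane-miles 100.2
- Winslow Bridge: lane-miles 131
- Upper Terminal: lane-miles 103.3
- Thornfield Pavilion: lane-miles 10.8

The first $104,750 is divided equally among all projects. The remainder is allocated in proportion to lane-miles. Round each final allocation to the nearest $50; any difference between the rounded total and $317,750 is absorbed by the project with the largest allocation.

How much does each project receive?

Lakeview Annex: $52,000 | Granite Reservoir: $73,750 | Winslow Bridge: $89,950 | Upper Terminal: $75,400 | Thornfield Pavilion: $26,650

$104,750 shared equally gives $20,950 per project.
Remainder $213,000 by lane-miles (total 404.2): Lakeview Annex 31,038.35 → $31,050; Granite Reservoir 52,802.08 → $52,800; Winslow Bridge 69,032.66 → $69,050; Upper Terminal 54,435.68 → $54,450; Thornfield Pavilion 5,691.24 → $5,700.
Rounding difference −$50 on remainder applied to Winslow Bridge.
Totals: Lakeview Annex $20,950 + $31,050 = $52,000; Granite Reservoir $20,950 + $52,800 = $73,750; Winslow Bridge $20,950 + $69,000 = $89,950; Upper Terminal $20,950 + $54,450 = $75,400; Thornfield Pavilion $20,950 + $5,700 = $26,650.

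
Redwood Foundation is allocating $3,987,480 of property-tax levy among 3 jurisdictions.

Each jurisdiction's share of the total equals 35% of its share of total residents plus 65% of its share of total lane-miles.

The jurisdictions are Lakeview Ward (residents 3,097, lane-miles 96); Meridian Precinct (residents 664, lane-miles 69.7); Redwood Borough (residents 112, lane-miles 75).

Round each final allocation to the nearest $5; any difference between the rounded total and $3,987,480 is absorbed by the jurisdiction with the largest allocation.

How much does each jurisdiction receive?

Lakeview Ward: $2,149,720 | Meridian Precinct: $989,800 | Redwood Borough: $847,960

Totals — residents 3,873, lane-miles 240.7.
Combined weights (35% residents + 65% lane-miles): Lakeview Ward 0.5391; Meridian Precinct 0.2482; Redwood Borough 0.2127.
Raw shares: Lakeview Ward 2,149,719.67; Meridian Precinct 989,800.27; Redwood Borough 847,960.06.
At nearest $5: Lakeview Ward $2,149,720; Meridian Precinct $989,800; Redwood Borough $847,960. Sum = $3,987,480.
Rounded total matches; no reconciliation needed.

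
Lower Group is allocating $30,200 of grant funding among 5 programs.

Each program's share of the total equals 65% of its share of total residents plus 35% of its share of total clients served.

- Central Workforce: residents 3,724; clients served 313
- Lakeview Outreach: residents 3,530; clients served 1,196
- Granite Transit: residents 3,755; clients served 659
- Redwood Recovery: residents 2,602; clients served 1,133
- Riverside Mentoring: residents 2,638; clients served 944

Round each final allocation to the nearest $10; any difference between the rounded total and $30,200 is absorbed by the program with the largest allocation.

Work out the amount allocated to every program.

Totals — residents 16,249, clients served 4,245.
Blended shares (65% residents + 35% clients served): Central Workforce 0.1748; Lakeview Outreach 0.2398; Granite Transit 0.2045; Redwood Recovery 0.1975; Riverside Mentoring 0.1834.
Proportional shares: Central Workforce 5,278.24; Lakeview Outreach 7,242.53; Granite Transit 6,177.22; Redwood Recovery 5,964.57; Riverside Mentoring 5,537.45.
Rounded to nearest $10: Central Workforce $5,280; Lakeview Outreach $7,240; Granite Transit $6,180; Redwood Recovery $5,960; Riverside Mentoring $5,540. Sum = $30,200.
Rounded total matches; no reconciliation needed.

Central Workforce: $5,280 | Lakeview Outreach: $7,240 | Granite Transit: $6,180 | Redwood Recovery: $5,960 | Riverside Mentoring: $5,540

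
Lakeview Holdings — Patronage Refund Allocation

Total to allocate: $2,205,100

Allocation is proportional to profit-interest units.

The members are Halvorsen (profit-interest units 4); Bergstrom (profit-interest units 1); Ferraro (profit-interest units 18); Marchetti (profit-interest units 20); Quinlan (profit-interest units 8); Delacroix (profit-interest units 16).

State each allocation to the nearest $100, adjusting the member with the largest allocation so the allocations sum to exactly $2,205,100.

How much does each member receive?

Halvorsen: $131,600 · Bergstrom: $32,900 · Ferraro: $592,400 · Marchetti: $658,300 · Quinlan: $263,300 · Delacroix: $526,600

Total profit-interest units = 67.
Raw shares: Halvorsen 4/67 × $2,205,100 = 131,647.76; Bergstrom 1/67 × $2,205,100 = 32,911.94; Ferraro 18/67 × $2,205,100 = 592,414.93; Marchetti 20/67 × $2,205,100 = 658,238.81; Quinlan 8/67 × $2,205,100 = 263,295.52; Delacroix 16/67 × $2,205,100 = 526,591.04.
Rounded to nearest $100: Halvorsen $131,600; Bergstrom $32,900; Ferraro $592,400; Marchetti $658,200; Quinlan $263,300; Delacroix $526,600. Sum = $2,205,000.
Difference $2,205,100 − $2,205,000 = +$100 applied to largest allocation (Marchetti): Marchetti becomes $658,300.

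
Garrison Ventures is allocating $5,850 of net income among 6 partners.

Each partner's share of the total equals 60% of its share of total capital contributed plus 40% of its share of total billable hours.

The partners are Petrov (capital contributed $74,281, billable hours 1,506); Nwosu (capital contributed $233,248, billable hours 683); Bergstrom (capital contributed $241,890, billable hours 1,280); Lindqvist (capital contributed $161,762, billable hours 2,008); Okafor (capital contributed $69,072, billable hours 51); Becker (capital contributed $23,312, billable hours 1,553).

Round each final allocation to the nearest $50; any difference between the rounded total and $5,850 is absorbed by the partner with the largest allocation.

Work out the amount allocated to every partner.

Petrov: $800 · Nwosu: $1,250 · Bergstrom: $1,550 · Lindqvist: $1,350 · Okafor: $300 · Becker: $600

Capital contributed total 803,565; billable hours total 7,081.
Composite weights (60% capital contributed + 40% billable hours): Petrov 0.1405; Nwosu 0.2127; Bergstrom 0.2529; Lindqvist 0.2342; Okafor 0.0545; Becker 0.1051.
Proportional shares: Petrov 822.14; Nwosu 1,244.54; Bergstrom 1,479.58; Lindqvist 1,370.15; Okafor 318.56; Becker 615.03.
After rounding ($50): Petrov $800; Nwosu $1,250; Bergstrom $1,500; Lindqvist $1,350; Okafor $300; Becker $600. Sum = $5,800.
Difference $5,850 − $5,800 = +$50 applied to largest allocation (Bergstrom): Bergstrom becomes $1,550.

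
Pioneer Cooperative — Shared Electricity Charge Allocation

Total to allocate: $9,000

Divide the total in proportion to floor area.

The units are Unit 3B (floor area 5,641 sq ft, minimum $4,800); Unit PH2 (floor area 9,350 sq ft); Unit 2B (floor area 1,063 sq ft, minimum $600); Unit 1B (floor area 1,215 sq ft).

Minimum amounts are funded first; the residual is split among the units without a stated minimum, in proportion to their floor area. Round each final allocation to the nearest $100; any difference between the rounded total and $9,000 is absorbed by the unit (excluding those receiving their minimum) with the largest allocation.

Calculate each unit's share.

Minimums first: Unit 3B $4,800; Unit 2B $600. Balance $3,600.
Balance split over remaining floor area 10,565: Unit PH2 3,185.99 → $3,200; Unit 1B 414.01 → $400.

Unit 3B: $4,800; Unit PH2: $3,200; Unit 2B: $600; Unit 1B: $400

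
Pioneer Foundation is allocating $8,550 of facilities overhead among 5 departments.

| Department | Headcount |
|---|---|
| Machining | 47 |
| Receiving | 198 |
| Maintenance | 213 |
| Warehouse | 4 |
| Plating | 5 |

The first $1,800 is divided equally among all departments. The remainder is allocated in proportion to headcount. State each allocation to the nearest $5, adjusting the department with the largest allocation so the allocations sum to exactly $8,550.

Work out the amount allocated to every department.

Machining: $1,040; Receiving: $3,220; Maintenance: $3,440; Warehouse: $420; Plating: $430

First tranche $1,800 split equally: $360 each.
Remainder $6,750 by headcount (total 467): Machining 679.34 → $680; Receiving 2,861.88 → $2,860; Maintenance 3,078.69 → $3,080; Warehouse 57.82 → $60; Plating 72.27 → $70.
Totals: Machining $360 + $680 = $1,040; Receiving $360 + $2,860 = $3,220; Maintenance $360 + $3,080 = $3,440; Warehouse $360 + $60 = $420; Plating $360 + $70 = $430.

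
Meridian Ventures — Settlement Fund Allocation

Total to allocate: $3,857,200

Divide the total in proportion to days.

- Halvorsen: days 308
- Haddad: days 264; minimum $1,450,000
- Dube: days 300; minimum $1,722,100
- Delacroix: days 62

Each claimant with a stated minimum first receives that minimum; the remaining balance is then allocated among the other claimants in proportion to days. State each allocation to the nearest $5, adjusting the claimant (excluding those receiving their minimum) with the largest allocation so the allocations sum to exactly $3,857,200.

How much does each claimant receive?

Minimums first: Haddad $1,450,000; Dube $1,722,100. Residual $685,100.
Residual split over remaining days 370: Halvorsen 570,299.46 → $570,300; Delacroix 114,800.54 → $114,800.

Halvorsen: $570,300; Haddad: $1,450,000; Dube: $1,722,100; Delacroix: $114,800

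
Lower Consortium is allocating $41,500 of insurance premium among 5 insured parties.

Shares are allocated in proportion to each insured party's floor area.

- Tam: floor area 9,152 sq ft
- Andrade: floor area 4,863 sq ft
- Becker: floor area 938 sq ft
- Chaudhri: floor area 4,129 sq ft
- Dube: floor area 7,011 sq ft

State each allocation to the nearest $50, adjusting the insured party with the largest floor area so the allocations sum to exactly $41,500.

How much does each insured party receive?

Floor area total: 9,152 + 4,863 + 938 + 4,129 + 7,011 = 26,093.
Raw shares: Tam 14,555.93; Andrade 7,734.43; Becker 1,491.86; Chaudhri 6,567.03; Dube 11,150.75.
After rounding ($50): Tam $14,550; Andrade $7,750; Becker $1,500; Chaudhri $6,550; Dube $11,150. Sum = $41,500.
Rounded total matches; no reconciliation needed.

Tam: $14,550 · Andrade: $7,750 · Becker: $1,500 · Chaudhri: $6,550 · Dube: $11,150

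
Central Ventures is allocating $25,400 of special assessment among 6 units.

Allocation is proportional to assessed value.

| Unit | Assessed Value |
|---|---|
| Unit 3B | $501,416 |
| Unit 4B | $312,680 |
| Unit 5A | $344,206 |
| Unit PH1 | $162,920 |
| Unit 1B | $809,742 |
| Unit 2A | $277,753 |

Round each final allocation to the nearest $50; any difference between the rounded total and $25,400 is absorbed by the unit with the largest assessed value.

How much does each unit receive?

Combined assessed value = 2,408,717.
Proportional shares: Unit 3B 501,416/2,408,717 × $25,400 = 5,287.45; Unit 4B 312,680/2,408,717 × $25,400 = 3,297.22; Unit 5A 344,206/2,408,717 × $25,400 = 3,629.66; Unit PH1 162,920/2,408,717 × $25,400 = 1,718.00; Unit 1B 809,742/2,408,717 × $25,400 = 8,538.76; Unit 2A 277,753/2,408,717 × $25,400 = 2,928.91.
After rounding ($50): Unit 3B $5,300; Unit 4B $3,300; Unit 5A $3,650; Unit PH1 $1,700; Unit 1B $8,550; Unit 2A $2,950. Sum = $25,450.
Difference $25,400 − $25,450 = −$50 applied to largest assessed value (Unit 1B): Unit 1B becomes $8,500.

Unit 3B: $5,300 | Unit 4B: $3,300 | Unit 5A: $3,650 | Unit PH1: $1,700 | Unit 1B: $8,500 | Unit 2A: $2,950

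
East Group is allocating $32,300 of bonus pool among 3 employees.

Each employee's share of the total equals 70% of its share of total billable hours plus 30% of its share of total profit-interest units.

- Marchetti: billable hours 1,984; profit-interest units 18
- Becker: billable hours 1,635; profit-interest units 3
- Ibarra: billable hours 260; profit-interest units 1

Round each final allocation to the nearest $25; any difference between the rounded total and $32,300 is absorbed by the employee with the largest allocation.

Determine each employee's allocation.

Marchetti: $19,500 | Becker: $10,850 | Ibarra: $1,950

Totals — billable hours 3,879, profit-interest units 22.
Composite weights (70% billable hours + 30% profit-interest units): Marchetti 0.6035; Becker 0.3360; Ibarra 0.0606.
Raw shares: Marchetti 19,492.56; Becker 10,851.49; Ibarra 1,955.95.
At nearest $25: Marchetti $19,500; Becker $10,850; Ibarra $1,950. Sum = $32,300.
Rounded total matches; no reconciliation needed.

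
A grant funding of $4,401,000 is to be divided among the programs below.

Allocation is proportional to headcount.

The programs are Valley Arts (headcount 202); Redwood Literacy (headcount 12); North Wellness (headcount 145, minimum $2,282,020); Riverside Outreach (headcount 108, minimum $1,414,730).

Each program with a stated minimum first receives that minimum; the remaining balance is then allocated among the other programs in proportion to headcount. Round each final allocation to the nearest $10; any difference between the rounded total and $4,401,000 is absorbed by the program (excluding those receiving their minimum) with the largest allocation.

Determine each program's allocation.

Valley Arts: $664,760; Redwood Literacy: $39,490; North Wellness: $2,282,020; Riverside Outreach: $1,414,730

Minimums first: North Wellness $2,282,020; Riverside Outreach $1,414,730. Residual $704,250.
Residual split over remaining headcount 214: Valley Arts 664,759.35 → $664,760; Redwood Literacy 39,490.65 → $39,490.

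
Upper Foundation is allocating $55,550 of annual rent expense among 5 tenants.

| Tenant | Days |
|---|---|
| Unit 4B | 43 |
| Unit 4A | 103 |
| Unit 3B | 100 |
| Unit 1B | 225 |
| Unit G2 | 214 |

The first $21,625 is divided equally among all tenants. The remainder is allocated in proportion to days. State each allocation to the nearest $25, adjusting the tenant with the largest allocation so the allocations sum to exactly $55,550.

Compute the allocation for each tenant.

Unit 4B: $6,450 · Unit 4A: $9,425 · Unit 3B: $9,275 · Unit 1B: $15,475 · Unit G2: $14,925

First tranche $21,625 split equally: $4,325 each.
Remainder $33,925 by days (total 685): Unit 4B 2,129.60 → $2,125; Unit 4A 5,101.13 → $5,100; Unit 3B 4,952.55 → $4,950; Unit 1B 11,143.25 → $11,150; Unit G2 10,598.47 → $10,600.
Totals: Unit 4B $4,325 + $2,125 = $6,450; Unit 4A $4,325 + $5,100 = $9,425; Unit 3B $4,325 + $4,950 = $9,275; Unit 1B $4,325 + $11,150 = $15,475; Unit G2 $4,325 + $10,600 = $14,925.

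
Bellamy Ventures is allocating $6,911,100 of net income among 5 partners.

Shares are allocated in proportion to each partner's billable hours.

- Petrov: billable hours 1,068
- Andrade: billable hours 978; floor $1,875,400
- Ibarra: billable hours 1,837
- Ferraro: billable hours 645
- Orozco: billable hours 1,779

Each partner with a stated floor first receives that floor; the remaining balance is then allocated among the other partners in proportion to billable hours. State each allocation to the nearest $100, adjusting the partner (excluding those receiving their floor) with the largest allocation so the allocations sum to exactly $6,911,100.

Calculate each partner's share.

Minimums first: Andrade $1,875,400. Remaining pool $5,035,700.
Remaining pool split over remaining billable hours 5,329: Petrov 1,009,218.92 → $1,009,200; Ibarra 1,735,894.33 → $1,735,900; Ferraro 609,500.19 → $609,500; Orozco 1,681,086.56 → $1,681,100.

Petrov: $1,009,200 · Andrade: $1,875,400 · Ibarra: $1,735,900 · Ferraro: $609,500 · Orozco: $1,681,100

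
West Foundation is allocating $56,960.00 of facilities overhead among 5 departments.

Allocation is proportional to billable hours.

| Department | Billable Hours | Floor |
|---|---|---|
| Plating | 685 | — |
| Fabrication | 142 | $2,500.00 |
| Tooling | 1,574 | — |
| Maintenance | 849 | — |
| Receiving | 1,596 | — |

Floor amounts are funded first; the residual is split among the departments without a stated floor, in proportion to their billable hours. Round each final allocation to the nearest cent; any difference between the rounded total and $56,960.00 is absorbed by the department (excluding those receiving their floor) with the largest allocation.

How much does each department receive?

Plating: $7,930.51 | Fabrication: $2,500.00 | Tooling: $18,222.80 | Maintenance: $9,829.20 | Receiving: $18,477.49

Minimums first: Fabrication $2,500.00. Residual $54,460.00.
Residual split over remaining billable hours 4,704: Plating 7,930.5060 → $7,930.51; Tooling 18,222.7976 → $18,222.80; Maintenance 9,829.1964 → $9,829.20; Receiving 18,477.5000 → $18,477.50.
Rounding difference −$0.01 applied to Receiving → $18,477.49.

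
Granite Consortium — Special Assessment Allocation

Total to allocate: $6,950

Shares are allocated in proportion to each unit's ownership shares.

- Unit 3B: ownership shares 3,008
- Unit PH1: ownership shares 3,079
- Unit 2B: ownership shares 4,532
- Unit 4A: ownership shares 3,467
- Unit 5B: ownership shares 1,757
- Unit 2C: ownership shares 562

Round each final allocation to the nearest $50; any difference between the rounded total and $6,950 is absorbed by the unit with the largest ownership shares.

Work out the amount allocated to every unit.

Unit 3B: $1,250 | Unit PH1: $1,300 | Unit 2B: $1,950 | Unit 4A: $1,450 | Unit 5B: $750 | Unit 2C: $250

Ownership shares total: 16,405.
Pro-rata amounts: Unit 3B 3,008/16,405 × $6,950 = 1,274.34; Unit PH1 3,079/16,405 × $6,950 = 1,304.42; Unit 2B 4,532/16,405 × $6,950 = 1,919.99; Unit 4A 3,467/16,405 × $6,950 = 1,468.80; Unit 5B 1,757/16,405 × $6,950 = 744.36; Unit 2C 562/16,405 × $6,950 = 238.09.
Rounded to nearest $50: Unit 3B $1,250; Unit PH1 $1,300; Unit 2B $1,900; Unit 4A $1,450; Unit 5B $750; Unit 2C $250. Sum = $6,900.
Difference $6,950 − $6,900 = +$50 applied to largest ownership shares (Unit 2B): Unit 2B becomes $1,950.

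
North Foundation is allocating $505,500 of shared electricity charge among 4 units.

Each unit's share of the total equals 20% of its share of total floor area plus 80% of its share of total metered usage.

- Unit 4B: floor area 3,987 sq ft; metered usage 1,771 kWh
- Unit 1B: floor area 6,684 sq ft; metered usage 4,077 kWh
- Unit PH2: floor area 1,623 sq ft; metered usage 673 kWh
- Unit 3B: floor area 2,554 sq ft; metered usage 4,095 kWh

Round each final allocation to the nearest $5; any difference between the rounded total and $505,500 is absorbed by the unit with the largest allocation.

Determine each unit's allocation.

Floor area total 14,848; metered usage total 10,616.
Blended shares (20% floor area + 80% metered usage): Unit 4B 0.1872; Unit 1B 0.3973; Unit PH2 0.0726; Unit 3B 0.3430.
Raw shares: Unit 4B 94,610.96; Unit 1B 200,818.31; Unit PH2 36,687.89; Unit 3B 173,382.83.
Rounded to nearest $5: Unit 4B $94,610; Unit 1B $200,820; Unit PH2 $36,690; Unit 3B $173,385. Sum = $505,505.
Difference $505,500 − $505,505 = −$5 applied to largest allocation (Unit 1B): Unit 1B becomes $200,815.

Unit 4B: $94,610; Unit 1B: $200,815; Unit PH2: $36,690; Unit 3B: $173,385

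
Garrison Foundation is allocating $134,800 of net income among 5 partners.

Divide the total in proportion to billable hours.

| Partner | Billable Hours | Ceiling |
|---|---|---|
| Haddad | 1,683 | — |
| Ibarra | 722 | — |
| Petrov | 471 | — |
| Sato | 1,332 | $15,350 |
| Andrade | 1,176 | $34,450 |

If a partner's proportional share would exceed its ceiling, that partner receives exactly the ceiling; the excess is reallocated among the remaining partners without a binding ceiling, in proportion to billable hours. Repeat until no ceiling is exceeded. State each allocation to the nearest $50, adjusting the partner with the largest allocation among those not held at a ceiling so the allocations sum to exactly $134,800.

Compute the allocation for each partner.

Haddad: $49,750; Ibarra: $21,350; Petrov: $13,900; Sato: $15,350; Andrade: $34,450

Billable hours total: 5,384.
Proportional shares (ignoring caps): Haddad 42,137.52; Ibarra 18,076.82; Petrov 11,792.50; Sato 33,349.48; Andrade 29,443.68.
Cap binds for Sato ($15,350); residual $119,450 reallocated over remaining billable hours 4,052.
Cap binds for Andrade ($34,450); residual $85,000 reallocated over remaining billable hours 2,876.
Redistributed shares: Haddad 49,740.96 → $49,750; Ibarra 21,338.66 → $21,350; Petrov 13,920.38 → $13,900.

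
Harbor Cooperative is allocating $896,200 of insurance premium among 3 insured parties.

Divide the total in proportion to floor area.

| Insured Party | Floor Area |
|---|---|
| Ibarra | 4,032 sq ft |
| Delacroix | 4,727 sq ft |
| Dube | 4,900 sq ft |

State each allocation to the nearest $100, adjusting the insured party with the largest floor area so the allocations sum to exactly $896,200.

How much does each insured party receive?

Ibarra: $264,500 · Delacroix: $310,100 · Dube: $321,600

Floor area total: 13,659.
Raw shares: Ibarra 4,032/13,659 × $896,200 = 264,549.26; Delacroix 4,727/13,659 × $896,200 = 310,149.89; Dube 4,900/13,659 × $896,200 = 321,500.84.
After rounding ($100): Ibarra $264,500; Delacroix $310,100; Dube $321,500. Sum = $896,100.
Difference $896,200 − $896,100 = +$100 applied to largest floor area (Dube): Dube becomes $321,600.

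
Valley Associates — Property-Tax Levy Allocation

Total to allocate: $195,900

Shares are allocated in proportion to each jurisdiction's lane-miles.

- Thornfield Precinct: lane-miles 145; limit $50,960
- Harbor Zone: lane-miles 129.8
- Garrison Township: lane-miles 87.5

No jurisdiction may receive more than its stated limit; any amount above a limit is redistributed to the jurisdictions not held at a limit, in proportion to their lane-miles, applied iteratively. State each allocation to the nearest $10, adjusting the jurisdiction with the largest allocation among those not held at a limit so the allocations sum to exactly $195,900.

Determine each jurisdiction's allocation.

Combined lane-miles = 362.3.
Proportional shares (ignoring caps): Thornfield Precinct 78,403.26; Harbor Zone 70,184.43; Garrison Township 47,312.31.
Capped: Thornfield Precinct ($50,960); balance $144,940 reallocated over remaining lane-miles 217.3.
Redistributed shares: Harbor Zone 86,577.14 → $86,580; Garrison Township 58,362.86 → $58,360.

Thornfield Precinct: $50,960 · Harbor Zone: $86,580 · Garrison Township: $58,360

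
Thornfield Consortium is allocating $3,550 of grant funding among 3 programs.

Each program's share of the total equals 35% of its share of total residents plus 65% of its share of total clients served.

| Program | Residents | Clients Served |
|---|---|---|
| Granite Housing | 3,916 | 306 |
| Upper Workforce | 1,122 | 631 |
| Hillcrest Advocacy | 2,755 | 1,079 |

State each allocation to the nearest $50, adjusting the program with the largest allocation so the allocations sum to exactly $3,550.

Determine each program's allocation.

Granite Housing: $950; Upper Workforce: $900; Hillcrest Advocacy: $1,700

Totals — residents 7,793, clients served 2,016.
Blended shares (35% residents + 65% clients served): Granite Housing 0.2745; Upper Workforce 0.2538; Hillcrest Advocacy 0.4716.
Pro-rata amounts: Granite Housing 974.60; Upper Workforce 901.13; Hillcrest Advocacy 1,674.27.
At nearest $50: Granite Housing $950; Upper Workforce $900; Hillcrest Advocacy $1,650. Sum = $3,500.
Difference $3,550 − $3,500 = +$50 applied to largest allocation (Hillcrest Advocacy): Hillcrest Advocacy becomes $1,700.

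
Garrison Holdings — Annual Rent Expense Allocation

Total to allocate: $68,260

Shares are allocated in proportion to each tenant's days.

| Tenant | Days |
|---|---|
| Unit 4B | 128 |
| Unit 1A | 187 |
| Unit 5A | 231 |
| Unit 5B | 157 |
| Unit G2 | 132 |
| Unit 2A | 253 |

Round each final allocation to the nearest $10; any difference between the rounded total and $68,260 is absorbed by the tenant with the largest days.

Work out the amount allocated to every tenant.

Unit 4B: $8,030 · Unit 1A: $11,730 · Unit 5A: $14,490 · Unit 5B: $9,850 · Unit G2: $8,280 · Unit 2A: $15,880

Days total: 1,088.
Unrounded shares: Unit 4B 128/1,088 × $68,260 = 8,030.59; Unit 1A 187/1,088 × $68,260 = 11,732.19; Unit 5A 231/1,088 × $68,260 = 14,492.70; Unit 5B 157/1,088 × $68,260 = 9,850.02; Unit G2 132/1,088 × $68,260 = 8,281.54; Unit 2A 253/1,088 × $68,260 = 15,872.96.
Rounded to nearest $10: Unit 4B $8,030; Unit 1A $11,730; Unit 5A $14,490; Unit 5B $9,850; Unit G2 $8,280; Unit 2A $15,870. Sum = $68,250.
Difference $68,260 − $68,250 = +$10 applied to largest days (Unit 2A): Unit 2A becomes $15,880.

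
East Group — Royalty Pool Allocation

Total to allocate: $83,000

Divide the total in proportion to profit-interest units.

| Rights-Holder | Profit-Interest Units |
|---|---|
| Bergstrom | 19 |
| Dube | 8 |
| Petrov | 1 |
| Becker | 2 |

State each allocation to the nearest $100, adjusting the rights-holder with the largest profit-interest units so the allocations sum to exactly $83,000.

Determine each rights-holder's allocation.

Total profit-interest units = 19 + 8 + 1 + 2 = 30.
Raw shares: Bergstrom 52,566.67; Dube 22,133.33; Petrov 2,766.67; Becker 5,533.33.
At nearest $100: Bergstrom $52,600; Dube $22,100; Petrov $2,800; Becker $5,500. Sum = $83,000.
No rounding difference to absorb.

Bergstrom: $52,600 | Dube: $22,100 | Petrov: $2,800 | Becker: $5,500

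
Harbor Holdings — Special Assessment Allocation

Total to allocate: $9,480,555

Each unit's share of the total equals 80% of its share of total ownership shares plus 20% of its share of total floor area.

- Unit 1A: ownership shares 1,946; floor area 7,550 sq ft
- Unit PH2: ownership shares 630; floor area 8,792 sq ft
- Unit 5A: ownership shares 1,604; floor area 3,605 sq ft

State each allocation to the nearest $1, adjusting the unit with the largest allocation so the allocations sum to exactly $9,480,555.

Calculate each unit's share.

Ownership shares total 4,180; floor area total 19,947.
Composite weights (80% ownership shares + 20% floor area): Unit 1A 0.4481; Unit PH2 0.2087; Unit 5A 0.3431.
Raw shares: Unit 1A 4,248,623.48; Unit PH2 1,978,855.10; Unit 5A 3,253,076.42.
Rounded to nearest $1: Unit 1A $4,248,623; Unit PH2 $1,978,855; Unit 5A $3,253,076. Sum = $9,480,554.
Difference $9,480,555 − $9,480,554 = +$1 applied to largest allocation (Unit 1A): Unit 1A becomes $4,248,624.

Unit 1A: $4,248,624 · Unit PH2: $1,978,855 · Unit 5A: $3,253,076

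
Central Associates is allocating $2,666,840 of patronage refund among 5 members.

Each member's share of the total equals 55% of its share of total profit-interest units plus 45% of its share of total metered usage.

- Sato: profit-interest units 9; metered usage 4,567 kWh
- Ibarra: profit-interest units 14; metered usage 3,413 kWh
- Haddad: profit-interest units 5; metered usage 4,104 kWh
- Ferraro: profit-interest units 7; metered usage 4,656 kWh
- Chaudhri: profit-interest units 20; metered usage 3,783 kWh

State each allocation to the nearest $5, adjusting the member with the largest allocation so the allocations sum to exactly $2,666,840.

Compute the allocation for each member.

Sato: $507,070 · Ibarra: $572,930 · Haddad: $373,325 · Ferraro: $458,935 · Chaudhri: $754,580

Profit-interest units total 55; metered usage total 20,523.
Blended shares (55% profit-interest units + 45% metered usage): Sato 0.1901; Ibarra 0.2148; Haddad 0.1400; Ferraro 0.1721; Chaudhri 0.2829.
Raw shares: Sato 507,069.94; Ibarra 572,932.04; Haddad 373,322.52; Ferraro 458,937.40; Chaudhri 754,578.11.
At nearest $5: Sato $507,070; Ibarra $572,930; Haddad $373,325; Ferraro $458,935; Chaudhri $754,580. Sum = $2,666,840.
No rounding difference to absorb.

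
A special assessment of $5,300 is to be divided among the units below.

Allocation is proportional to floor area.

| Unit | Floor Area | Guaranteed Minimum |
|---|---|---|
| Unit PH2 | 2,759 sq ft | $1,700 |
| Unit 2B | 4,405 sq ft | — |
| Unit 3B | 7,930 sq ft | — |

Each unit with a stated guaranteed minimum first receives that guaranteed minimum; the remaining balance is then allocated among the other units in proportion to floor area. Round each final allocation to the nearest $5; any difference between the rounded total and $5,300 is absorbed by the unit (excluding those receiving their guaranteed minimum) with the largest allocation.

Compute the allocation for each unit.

Unit PH2: $1,700 · Unit 2B: $1,285 · Unit 3B: $2,315

Minimums first: Unit PH2 $1,700. Balance $3,600.
Balance split over remaining floor area 12,335: Unit 2B 1,285.61 → $1,285; Unit 3B 2,314.39 → $2,315.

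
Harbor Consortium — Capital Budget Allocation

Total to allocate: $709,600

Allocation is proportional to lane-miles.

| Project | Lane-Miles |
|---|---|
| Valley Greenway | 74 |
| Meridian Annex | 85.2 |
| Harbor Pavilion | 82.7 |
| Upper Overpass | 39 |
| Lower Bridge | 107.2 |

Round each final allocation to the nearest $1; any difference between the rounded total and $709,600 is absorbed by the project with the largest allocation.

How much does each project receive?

Total lane-miles = 388.1.
Unrounded shares: Valley Greenway 74/388.1 × $709,600 = 135,301.21; Meridian Annex 85.2/388.1 × $709,600 = 155,779.23; Harbor Pavilion 82.7/388.1 × $709,600 = 151,208.25; Upper Overpass 39/388.1 × $709,600 = 71,307.40; Lower Bridge 107.2/388.1 × $709,600 = 196,003.92.
At nearest $1: Valley Greenway $135,301; Meridian Annex $155,779; Harbor Pavilion $151,208; Upper Overpass $71,307; Lower Bridge $196,004. Sum = $709,599.
Difference $709,600 − $709,599 = +$1 applied to largest allocation (Lower Bridge): Lower Bridge becomes $196,005.

Valley Greenway: $135,301 · Meridian Annex: $155,779 · Harbor Pavilion: $151,208 · Upper Overpass: $71,307 · Lower Bridge: $196,005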